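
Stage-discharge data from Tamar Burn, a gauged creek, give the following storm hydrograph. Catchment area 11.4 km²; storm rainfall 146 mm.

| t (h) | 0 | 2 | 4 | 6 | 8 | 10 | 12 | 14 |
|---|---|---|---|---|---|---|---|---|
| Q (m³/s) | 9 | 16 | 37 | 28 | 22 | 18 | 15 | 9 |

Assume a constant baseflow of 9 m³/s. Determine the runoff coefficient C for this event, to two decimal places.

ΣQ_DR = 82.00 m³/s; V = ΣQ_DR·Δt = 5.904 × 10^5 m³.
Runoff depth d = V / A = 51.79 mm.
C = d / P = 51.79 / 146 = 0.35.

C ≈ 0.35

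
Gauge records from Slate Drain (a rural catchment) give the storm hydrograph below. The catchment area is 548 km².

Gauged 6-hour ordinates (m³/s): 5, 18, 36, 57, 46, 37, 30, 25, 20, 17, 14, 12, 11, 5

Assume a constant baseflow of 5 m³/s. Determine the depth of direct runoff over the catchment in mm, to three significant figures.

Direct runoff: 0.0, 13.0, 31.0, 52.0, 41.0, 32.0, 25.0, 20.0, 15.0, 12.0, 9.0, 7.0, 6.0, 0.0 m³/s; ΣQ_DR = 263.0 m³/s.
V = ΣQ_DR · Δt = 263.0 × 21600 s = 5.681 × 10^6 m³.
Over A = 548 km², depth = V / A = 10.4 mm.

d ≈ 10.4 mm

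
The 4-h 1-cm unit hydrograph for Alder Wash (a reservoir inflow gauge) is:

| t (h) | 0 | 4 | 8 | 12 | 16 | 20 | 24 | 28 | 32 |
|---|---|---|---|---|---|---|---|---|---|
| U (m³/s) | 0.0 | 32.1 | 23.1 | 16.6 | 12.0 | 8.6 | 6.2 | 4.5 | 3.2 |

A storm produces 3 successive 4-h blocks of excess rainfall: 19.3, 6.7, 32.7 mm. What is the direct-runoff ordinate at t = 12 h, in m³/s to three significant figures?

By discrete convolution, Q_j = Σ (P_i / 10 mm) · U_{j−i}.
At t = 12 h (j=3): Q = (19.3/10)·16.6 + (6.7/10)·23.1 + (32.7/10)·32.1 = 152 m³/s.

Q ≈ 152 m³/s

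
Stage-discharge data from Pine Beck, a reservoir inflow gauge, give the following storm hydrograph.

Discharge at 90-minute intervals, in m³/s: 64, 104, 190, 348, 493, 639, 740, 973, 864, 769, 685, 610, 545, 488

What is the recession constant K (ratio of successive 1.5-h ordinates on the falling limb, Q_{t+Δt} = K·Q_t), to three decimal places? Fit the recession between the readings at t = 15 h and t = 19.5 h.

Using the recession-limb readings at t = 15 h and t = 19.5 h: Q falls from 685 to 488 m³/s over 3 intervals.
K = (Q₂/Q₁)^(1/3) = (488/685)^(1/3) = 0.893.

K ≈ 0.893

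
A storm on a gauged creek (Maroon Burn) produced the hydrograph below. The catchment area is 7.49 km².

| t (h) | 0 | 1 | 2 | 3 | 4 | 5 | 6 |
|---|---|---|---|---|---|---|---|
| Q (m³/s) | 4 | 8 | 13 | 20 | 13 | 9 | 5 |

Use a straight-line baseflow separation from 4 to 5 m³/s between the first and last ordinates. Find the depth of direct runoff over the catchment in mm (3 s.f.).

Direct runoff: 0.00, 3.83, 8.67, 15.50, 8.33, 4.17, 0.00 m³/s; ΣQ_DR = 40.50 m³/s.
V = ΣQ_DR · Δt = 40.50 × 3600 s = 1.458 × 10^5 m³.
Over A = 7.49 km², depth = V / A = 19.5 mm.

d ≈ 19.5 mm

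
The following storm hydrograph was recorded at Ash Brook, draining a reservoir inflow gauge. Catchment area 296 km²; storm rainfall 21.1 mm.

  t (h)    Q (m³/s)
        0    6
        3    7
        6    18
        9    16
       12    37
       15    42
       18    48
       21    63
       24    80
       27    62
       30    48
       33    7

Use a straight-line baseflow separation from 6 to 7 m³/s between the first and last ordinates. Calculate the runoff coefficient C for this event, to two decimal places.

ΣQ_DR = 356.0 m³/s; V = ΣQ_DR·Δt = 3.845 × 10^6 m³.
Runoff depth d = V / A = 12.99 mm.
C = d / P = 12.99 / 21.1 = 0.62.

C ≈ 0.62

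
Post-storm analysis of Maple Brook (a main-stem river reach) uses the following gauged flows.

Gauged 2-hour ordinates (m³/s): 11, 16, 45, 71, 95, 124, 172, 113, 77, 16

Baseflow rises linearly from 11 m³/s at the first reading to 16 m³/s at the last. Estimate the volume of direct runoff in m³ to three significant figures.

V ≈ 4.36 × 10^6 m³

Direct-runoff ordinates (Q − Q_b): 0.00, 4.44, 32.89, 58.33, 81.78, 110.22, 157.67, 98.11, 61.56, 0.00 m³/s.
ΣQ_DR = 605.0 m³/s.
With Δt = 2 h = 7200 s, V = ΣQ_DR · Δt = 605.0 × 7200 = 4.36 × 10^6 m³.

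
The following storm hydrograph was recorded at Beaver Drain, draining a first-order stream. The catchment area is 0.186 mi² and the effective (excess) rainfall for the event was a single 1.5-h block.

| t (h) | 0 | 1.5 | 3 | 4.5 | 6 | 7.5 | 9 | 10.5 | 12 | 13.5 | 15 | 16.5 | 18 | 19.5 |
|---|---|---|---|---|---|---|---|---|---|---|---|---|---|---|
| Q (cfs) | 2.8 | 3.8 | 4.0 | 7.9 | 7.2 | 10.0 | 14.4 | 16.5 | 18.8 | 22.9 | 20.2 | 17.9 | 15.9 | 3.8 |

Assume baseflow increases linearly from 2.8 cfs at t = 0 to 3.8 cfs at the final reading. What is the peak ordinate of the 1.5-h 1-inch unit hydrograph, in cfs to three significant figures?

U_p ≈ 13.0 cfs

Direct runoff: 0.00, 0.92, 1.05, 4.87, 4.09, 6.82, 11.14, 13.16, 15.38, 19.41, 16.63, 14.25, 12.18, 0.00 cfs; ΣQ_DR = 119.9 cfs, peak = 19.41 cfs.
Runoff depth d = ΣQ_DR·Δt / A = 119.9 × 5400 / (0.186 mi²) = 1.498 in.
The 1-inch UH is the DRH scaled by (1 in)/d, so U_p = 19.41 × 1/1.498 = 13.0 cfs.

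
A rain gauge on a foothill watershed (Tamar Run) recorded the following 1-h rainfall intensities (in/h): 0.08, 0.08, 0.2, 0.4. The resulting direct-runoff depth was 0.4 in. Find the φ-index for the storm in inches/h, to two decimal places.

φ ≈ 0.10 in/h

Only the 2 blocks with intensity above φ contribute runoff: 0.2, 0.4 in/h.
Σ(I−φ)·Δt = d  ⇒  (0.2+0.4 − 2φ)·1 = 0.4
φ = (0.6000 − 0.4/1) / 2 = 0.10 in/h.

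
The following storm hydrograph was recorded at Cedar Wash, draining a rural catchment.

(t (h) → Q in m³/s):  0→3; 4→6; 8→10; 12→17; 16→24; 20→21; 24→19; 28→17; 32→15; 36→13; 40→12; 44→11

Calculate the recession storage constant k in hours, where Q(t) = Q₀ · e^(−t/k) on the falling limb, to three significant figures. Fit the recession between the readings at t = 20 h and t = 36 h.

k ≈ 33.4 h

On the falling limb, Q drops from 21 to 13 m³/s between t = 20 h and t = 36 h (Δt = 16 h).
k = −Δt / ln(Q₂/Q₁) = −16 / ln(13/21) = 33.4 h.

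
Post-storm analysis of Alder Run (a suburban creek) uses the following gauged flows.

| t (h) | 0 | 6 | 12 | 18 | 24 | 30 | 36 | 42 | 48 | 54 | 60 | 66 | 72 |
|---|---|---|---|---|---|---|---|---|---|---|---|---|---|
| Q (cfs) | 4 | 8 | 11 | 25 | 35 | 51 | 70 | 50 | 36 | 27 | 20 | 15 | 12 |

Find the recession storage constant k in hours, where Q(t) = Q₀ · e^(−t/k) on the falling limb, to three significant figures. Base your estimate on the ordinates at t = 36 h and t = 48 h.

On the falling limb, Q drops from 70 to 36 cfs between t = 36 h and t = 48 h (Δt = 12 h).
k = −Δt / ln(Q₂/Q₁) = −12 / ln(36/70) = 18.0 h.

k ≈ 18.0 h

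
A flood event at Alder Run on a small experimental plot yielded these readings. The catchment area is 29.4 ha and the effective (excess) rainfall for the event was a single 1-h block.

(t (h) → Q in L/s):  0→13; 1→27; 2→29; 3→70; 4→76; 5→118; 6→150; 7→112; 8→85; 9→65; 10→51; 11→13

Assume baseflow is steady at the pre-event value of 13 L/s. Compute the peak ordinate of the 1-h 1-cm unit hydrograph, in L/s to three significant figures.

U_p ≈ 171 L/s

Direct runoff: 0.0, 14.0, 16.0, 57.0, 63.0, 105.0, 137.0, 99.0, 72.0, 52.0, 38.0, 0.0 L/s; ΣQ_DR = 653.0 L/s, peak = 137.0 L/s.
Runoff depth d = ΣQ_DR·Δt / A = 653.0 × 3600 / (29.4 ha) = 7.996 mm.
The 1-cm UH is the DRH scaled by (10 mm)/d, so U_p = 137.0 × 10/7.996 = 171 L/s.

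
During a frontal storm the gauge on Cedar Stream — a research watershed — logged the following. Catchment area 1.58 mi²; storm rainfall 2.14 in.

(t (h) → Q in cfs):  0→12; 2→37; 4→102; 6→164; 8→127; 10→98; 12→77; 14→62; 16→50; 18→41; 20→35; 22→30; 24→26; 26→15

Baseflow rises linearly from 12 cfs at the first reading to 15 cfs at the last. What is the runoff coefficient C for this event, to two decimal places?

ΣQ_DR = 687.0 cfs; V = ΣQ_DR·Δt = 4.946 × 10^6 ft³.
Runoff depth d = V / A = 1.348 in.
C = d / P = 1.348 / 2.14 = 0.63.

C ≈ 0.63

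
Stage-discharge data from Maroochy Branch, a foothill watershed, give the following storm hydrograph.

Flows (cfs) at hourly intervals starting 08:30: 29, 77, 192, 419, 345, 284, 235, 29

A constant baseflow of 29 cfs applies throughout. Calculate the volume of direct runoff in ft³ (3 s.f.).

Direct-runoff ordinates (Q − Q_b): 0.0, 48.0, 163.0, 390.0, 316.0, 255.0, 206.0, 0.0 cfs.
ΣQ_DR = 1378 cfs.
With Δt = 1 h = 3600 s, V = ΣQ_DR · Δt = 1378 × 3600 = 4.96 × 10^6 ft³.

V ≈ 4.96 × 10^6 ft³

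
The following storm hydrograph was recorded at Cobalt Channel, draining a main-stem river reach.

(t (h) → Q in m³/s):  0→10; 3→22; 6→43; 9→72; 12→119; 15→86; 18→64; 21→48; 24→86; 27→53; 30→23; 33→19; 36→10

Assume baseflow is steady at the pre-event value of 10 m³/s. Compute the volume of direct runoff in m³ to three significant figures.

Direct-runoff ordinates (Q − Q_b): 0.0, 12.0, 33.0, 62.0, 109.0, 76.0, 54.0, 38.0, 76.0, 43.0, 13.0, 9.0, 0.0 m³/s.
ΣQ_DR = 525.0 m³/s.
With Δt = 3 h = 10800 s, V = ΣQ_DR · Δt = 525.0 × 10800 = 5.67 × 10^6 m³.

V ≈ 5.67 × 10^6 m³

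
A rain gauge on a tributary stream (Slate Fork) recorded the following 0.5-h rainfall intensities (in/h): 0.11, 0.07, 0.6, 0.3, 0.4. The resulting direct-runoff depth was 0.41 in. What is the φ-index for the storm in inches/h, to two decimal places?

Only the 3 blocks with intensity above φ contribute runoff: 0.6, 0.3, 0.4 in/h.
Σ(I−φ)·Δt = d  ⇒  (0.6+0.3+0.4 − 3φ)·0.5 = 0.41
φ = (1.300 − 0.41/0.5) / 3 = 0.16 in/h.

φ ≈ 0.16 in/h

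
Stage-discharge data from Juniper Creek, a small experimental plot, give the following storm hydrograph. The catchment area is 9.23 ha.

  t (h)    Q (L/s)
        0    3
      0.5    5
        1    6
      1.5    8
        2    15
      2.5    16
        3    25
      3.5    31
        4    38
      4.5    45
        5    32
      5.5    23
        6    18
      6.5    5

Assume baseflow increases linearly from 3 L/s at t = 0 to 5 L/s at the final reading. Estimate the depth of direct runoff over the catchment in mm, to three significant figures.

Direct runoff: 0.00, 1.85, 2.69, 4.54, 11.38, 12.23, 21.08, 26.92, 33.77, 40.62, 27.46, 18.31, 13.15, 0.00 L/s; ΣQ_DR = 214.0 L/s.
V = ΣQ_DR · Δt = 214.0 × 1800 s = 3.852 × 10^5 L.
Over A = 9.23 ha, depth = V / A = 4.17 mm.

d ≈ 4.17 mm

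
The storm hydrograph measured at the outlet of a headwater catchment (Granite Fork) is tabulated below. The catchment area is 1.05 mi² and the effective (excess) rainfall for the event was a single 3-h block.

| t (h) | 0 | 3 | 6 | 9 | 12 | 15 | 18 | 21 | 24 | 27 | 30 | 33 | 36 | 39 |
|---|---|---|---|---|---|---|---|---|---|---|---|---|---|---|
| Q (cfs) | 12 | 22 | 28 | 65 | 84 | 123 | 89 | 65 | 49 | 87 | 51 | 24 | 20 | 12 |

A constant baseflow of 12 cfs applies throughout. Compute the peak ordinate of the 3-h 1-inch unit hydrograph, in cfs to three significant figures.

Direct runoff: 0.0, 10.0, 16.0, 53.0, 72.0, 111.0, 77.0, 53.0, 37.0, 75.0, 39.0, 12.0, 8.0, 0.0 cfs; ΣQ_DR = 563.0 cfs, peak = 111.0 cfs.
Runoff depth d = ΣQ_DR·Δt / A = 563.0 × 10800 / (1.05 mi²) = 2.493 in.
The 1-inch UH is the DRH scaled by (1 in)/d, so U_p = 111.0 × 1/2.493 = 44.5 cfs.

U_p ≈ 44.5 cfs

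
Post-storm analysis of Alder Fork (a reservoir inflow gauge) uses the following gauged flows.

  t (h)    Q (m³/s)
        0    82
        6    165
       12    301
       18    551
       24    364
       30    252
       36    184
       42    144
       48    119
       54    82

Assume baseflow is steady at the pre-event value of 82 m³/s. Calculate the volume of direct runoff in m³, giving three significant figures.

V ≈ 3.08 × 10^7 m³

Direct-runoff ordinates (Q − Q_b): 0.0, 83.0, 219.0, 469.0, 282.0, 170.0, 102.0, 62.0, 37.0, 0.0 m³/s.
ΣQ_DR = 1424 m³/s.
With Δt = 6 h = 21600 s, V = ΣQ_DR · Δt = 1424 × 21600 = 3.08 × 10^7 m³.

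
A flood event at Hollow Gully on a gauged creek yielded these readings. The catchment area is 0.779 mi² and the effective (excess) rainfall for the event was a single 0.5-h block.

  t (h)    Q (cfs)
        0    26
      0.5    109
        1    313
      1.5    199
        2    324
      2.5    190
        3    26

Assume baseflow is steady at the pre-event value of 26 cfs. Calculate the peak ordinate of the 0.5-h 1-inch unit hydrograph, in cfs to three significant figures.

U_p ≈ 298 cfs

Direct runoff: 0.0, 83.0, 287.0, 173.0, 298.0, 164.0, 0.0 cfs; ΣQ_DR = 1005 cfs, peak = 298.0 cfs.
Runoff depth d = ΣQ_DR·Δt / A = 1005 × 1800 / (0.779 mi²) = 0.9996 in.
The 1-inch UH is the DRH scaled by (1 in)/d, so U_p = 298.0 × 1/0.9996 = 298 cfs.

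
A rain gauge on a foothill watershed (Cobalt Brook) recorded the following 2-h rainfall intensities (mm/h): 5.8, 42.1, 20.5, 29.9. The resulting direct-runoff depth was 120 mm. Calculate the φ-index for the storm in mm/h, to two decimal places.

Only the 3 blocks with intensity above φ contribute runoff: 42.1, 20.5, 29.9 mm/h.
Σ(I−φ)·Δt = d  ⇒  (42.1+20.5+29.9 − 3φ)·2 = 120
φ = (92.50 − 120/2) / 3 = 10.83 mm/h.

φ ≈ 10.83 mm/h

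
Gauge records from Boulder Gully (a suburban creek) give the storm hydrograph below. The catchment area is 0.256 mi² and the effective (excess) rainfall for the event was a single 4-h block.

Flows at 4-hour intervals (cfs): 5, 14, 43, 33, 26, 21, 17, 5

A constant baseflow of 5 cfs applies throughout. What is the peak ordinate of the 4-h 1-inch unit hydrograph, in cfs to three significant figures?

U_p ≈ 12.7 cfs

Direct runoff: 0.0, 9.0, 38.0, 28.0, 21.0, 16.0, 12.0, 0.0 cfs; ΣQ_DR = 124.0 cfs, peak = 38.0 cfs.
Runoff depth d = ΣQ_DR·Δt / A = 124.0 × 14400 / (0.256 mi²) = 3.002 in.
The 1-inch UH is the DRH scaled by (1 in)/d, so U_p = 38.0 × 1/3.002 = 12.7 cfs.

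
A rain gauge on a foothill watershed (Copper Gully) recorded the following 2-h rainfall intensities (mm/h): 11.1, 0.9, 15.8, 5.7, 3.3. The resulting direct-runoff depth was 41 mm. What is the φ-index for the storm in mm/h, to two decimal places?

φ ≈ 4.03 mm/h

Only the 3 blocks with intensity above φ contribute runoff: 11.1, 15.8, 5.7 mm/h.
Σ(I−φ)·Δt = d  ⇒  (11.1+15.8+5.7 − 3φ)·2 = 41
φ = (32.60 − 41/2) / 3 = 4.03 mm/h.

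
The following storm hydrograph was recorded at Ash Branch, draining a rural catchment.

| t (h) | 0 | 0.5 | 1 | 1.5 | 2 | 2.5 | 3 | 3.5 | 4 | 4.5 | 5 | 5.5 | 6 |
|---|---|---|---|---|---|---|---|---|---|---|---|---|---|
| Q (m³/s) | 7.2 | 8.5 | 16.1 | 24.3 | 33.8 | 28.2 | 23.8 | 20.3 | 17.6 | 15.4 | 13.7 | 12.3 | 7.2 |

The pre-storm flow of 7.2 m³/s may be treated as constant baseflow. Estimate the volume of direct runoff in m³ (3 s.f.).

Direct-runoff ordinates (Q − Q_b): 0.0, 1.3, 8.9, 17.1, 26.6, 21.0, 16.6, 13.1, 10.4, 8.2, 6.5, 5.1, 0.0 m³/s.
ΣQ_DR = 134.8 m³/s.
With Δt = 0.5 h = 1800 s, V = ΣQ_DR · Δt = 134.8 × 1800 = 2.43 × 10^5 m³.

V ≈ 2.43 × 10^5 m³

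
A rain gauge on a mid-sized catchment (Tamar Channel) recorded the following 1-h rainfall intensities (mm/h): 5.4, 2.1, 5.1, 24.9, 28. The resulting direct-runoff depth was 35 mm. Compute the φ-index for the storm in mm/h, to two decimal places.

Only the 2 blocks with intensity above φ contribute runoff: 24.9, 28 mm/h.
Σ(I−φ)·Δt = d  ⇒  (24.9+28 − 2φ)·1 = 35
φ = (52.90 − 35/1) / 2 = 8.95 mm/h.

φ ≈ 8.95 mm/h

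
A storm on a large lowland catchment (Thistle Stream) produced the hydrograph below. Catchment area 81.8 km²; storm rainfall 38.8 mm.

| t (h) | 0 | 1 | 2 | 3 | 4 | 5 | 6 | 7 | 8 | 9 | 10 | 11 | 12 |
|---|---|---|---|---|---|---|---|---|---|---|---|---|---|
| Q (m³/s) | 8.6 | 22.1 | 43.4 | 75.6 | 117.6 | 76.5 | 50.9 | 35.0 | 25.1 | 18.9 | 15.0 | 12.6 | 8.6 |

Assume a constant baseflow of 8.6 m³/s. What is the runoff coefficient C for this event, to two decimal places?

ΣQ_DR = 398.1 m³/s; V = ΣQ_DR·Δt = 1.433 × 10^6 m³.
Runoff depth d = V / A = 17.52 mm.
C = d / P = 17.52 / 38.8 = 0.45.

C ≈ 0.45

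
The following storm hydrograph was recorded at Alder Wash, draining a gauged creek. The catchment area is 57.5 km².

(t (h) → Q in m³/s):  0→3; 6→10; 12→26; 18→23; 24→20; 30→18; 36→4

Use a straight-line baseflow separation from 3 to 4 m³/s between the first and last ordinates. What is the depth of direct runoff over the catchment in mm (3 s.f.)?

Direct runoff: 0.00, 6.83, 22.67, 19.50, 16.33, 14.17, 0.00 m³/s; ΣQ_DR = 79.50 m³/s.
V = ΣQ_DR · Δt = 79.50 × 21600 s = 1.717 × 10^6 m³.
Over A = 57.5 km², depth = V / A = 29.9 mm.

d ≈ 29.9 mm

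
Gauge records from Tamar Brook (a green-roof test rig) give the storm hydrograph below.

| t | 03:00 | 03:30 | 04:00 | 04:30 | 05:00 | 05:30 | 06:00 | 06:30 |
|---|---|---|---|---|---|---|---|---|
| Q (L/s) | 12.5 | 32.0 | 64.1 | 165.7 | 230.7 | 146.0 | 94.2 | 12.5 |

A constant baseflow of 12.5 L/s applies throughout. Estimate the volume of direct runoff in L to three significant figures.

V ≈ 1.18 × 10^6 L

Direct-runoff ordinates (Q − Q_b): 0.0, 19.5, 51.6, 153.2, 218.2, 133.5, 81.7, 0.0 L/s.
ΣQ_DR = 657.7 L/s.
With Δt = 0.5 h = 1800 s, V = ΣQ_DR · Δt = 657.7 × 1800 = 1.18 × 10^6 L.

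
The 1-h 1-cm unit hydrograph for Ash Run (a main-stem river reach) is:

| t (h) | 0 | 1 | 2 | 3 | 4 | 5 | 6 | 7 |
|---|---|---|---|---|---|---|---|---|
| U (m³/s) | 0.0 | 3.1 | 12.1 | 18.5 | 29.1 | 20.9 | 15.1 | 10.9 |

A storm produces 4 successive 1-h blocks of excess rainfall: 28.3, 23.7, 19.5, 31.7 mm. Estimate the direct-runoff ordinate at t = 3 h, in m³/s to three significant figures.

Q ≈ 87.1 m³/s

By discrete convolution, Q_j = Σ (P_i / 10 mm) · U_{j−i}.
At t = 3 h (j=3): Q = (28.3/10)·18.5 + (23.7/10)·12.1 + (19.5/10)·3.1 + (31.7/10)·0.0 = 87.1 m³/s.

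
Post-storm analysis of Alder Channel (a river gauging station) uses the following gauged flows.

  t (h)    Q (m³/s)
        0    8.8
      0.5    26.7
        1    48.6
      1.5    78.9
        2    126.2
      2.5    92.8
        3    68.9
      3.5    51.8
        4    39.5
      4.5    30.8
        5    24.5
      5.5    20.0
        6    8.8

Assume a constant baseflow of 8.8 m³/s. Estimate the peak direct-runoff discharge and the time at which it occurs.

Subtracting baseflow gives direct-runoff ordinates: 0.0, 17.9, 39.8, 70.1, 117.4, 84.0, 60.1, 43.0, 30.7, 22.0, 15.7, 11.2, 0.0 m³/s.
The maximum is 117.4 m³/s, occurring at the reading for t = 2 h.

Q_p = 117.4 m³/s at t = 2 h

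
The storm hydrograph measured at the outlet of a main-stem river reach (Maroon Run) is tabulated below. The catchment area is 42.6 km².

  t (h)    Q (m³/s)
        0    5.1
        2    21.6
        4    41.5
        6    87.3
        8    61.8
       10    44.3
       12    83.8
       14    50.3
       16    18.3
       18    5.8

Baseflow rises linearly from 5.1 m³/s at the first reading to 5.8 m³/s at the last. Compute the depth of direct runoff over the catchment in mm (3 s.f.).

Direct runoff: 0.00, 16.42, 36.24, 81.97, 56.39, 38.81, 78.23, 44.66, 12.58, 0.00 m³/s; ΣQ_DR = 365.3 m³/s.
V = ΣQ_DR · Δt = 365.3 × 7200 s = 2.630 × 10^6 m³.
Over A = 42.6 km², depth = V / A = 61.7 mm.

d ≈ 61.7 mm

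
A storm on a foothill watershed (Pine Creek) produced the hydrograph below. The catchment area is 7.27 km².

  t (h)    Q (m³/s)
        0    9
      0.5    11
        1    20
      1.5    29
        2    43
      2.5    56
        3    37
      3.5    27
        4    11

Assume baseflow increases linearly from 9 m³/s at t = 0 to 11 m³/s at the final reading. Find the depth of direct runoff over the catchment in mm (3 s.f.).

d ≈ 37.9 mm

Direct runoff: 0.00, 1.75, 10.50, 19.25, 33.00, 45.75, 26.50, 16.25, 0.00 m³/s; ΣQ_DR = 153.0 m³/s.
V = ΣQ_DR · Δt = 153.0 × 1800 s = 2.754 × 10^5 m³.
Over A = 7.27 km², depth = V / A = 37.9 mm.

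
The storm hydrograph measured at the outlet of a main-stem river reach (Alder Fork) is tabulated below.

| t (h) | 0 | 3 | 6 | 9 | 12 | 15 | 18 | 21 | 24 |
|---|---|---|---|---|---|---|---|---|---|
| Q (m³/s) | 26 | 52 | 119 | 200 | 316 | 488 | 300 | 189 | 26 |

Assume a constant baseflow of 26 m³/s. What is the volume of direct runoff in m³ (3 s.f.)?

V ≈ 1.60 × 10^7 m³

Direct-runoff ordinates (Q − Q_b): 0.0, 26.0, 93.0, 174.0, 290.0, 462.0, 274.0, 163.0, 0.0 m³/s.
ΣQ_DR = 1482 m³/s.
With Δt = 3 h = 10800 s, V = ΣQ_DR · Δt = 1482 × 10800 = 1.60 × 10^7 m³.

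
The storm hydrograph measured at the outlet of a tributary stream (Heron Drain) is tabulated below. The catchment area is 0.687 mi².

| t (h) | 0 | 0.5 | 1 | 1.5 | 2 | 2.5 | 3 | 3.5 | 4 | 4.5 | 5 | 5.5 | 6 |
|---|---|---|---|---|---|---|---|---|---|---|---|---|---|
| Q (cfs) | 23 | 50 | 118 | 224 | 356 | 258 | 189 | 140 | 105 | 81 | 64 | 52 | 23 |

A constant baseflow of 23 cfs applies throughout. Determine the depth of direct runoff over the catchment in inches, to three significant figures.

d ≈ 1.56 in

Direct runoff: 0.0, 27.0, 95.0, 201.0, 333.0, 235.0, 166.0, 117.0, 82.0, 58.0, 41.0, 29.0, 0.0 cfs; ΣQ_DR = 1384 cfs.
V = ΣQ_DR · Δt = 1384 × 1800 s = 2.491 × 10^6 ft³.
Over A = 0.687 mi², depth = V / A = 1.56 in.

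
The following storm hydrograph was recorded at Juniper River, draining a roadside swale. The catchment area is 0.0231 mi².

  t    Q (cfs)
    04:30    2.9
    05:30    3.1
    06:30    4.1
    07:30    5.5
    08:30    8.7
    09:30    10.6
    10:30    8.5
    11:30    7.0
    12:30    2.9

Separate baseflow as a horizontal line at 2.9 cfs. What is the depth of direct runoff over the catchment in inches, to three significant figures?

Direct runoff: 0.0, 0.2, 1.2, 2.6, 5.8, 7.7, 5.6, 4.1, 0.0 cfs; ΣQ_DR = 27.20 cfs.
V = ΣQ_DR · Δt = 27.20 × 3600 s = 97920 ft³.
Over A = 0.0231 mi², depth = V / A = 1.82 in.

d ≈ 1.82 in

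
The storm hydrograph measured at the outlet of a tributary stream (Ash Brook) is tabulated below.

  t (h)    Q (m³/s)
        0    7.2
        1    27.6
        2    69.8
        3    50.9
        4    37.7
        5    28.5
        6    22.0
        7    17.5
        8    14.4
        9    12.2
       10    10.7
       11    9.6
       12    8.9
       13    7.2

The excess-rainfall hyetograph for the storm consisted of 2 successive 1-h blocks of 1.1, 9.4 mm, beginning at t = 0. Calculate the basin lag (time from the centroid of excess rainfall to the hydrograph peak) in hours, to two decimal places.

t_L ≈ 0.60 h

Centroid of excess rainfall: t_c = Σ P_i·t̄_i / ΣP_i = 1.3952 h (block centres at 0.5, 1.5 h).
Hydrograph peak occurs at t = 2 h, so basin lag t_L = 2 − 1.3952 = 0.60 h.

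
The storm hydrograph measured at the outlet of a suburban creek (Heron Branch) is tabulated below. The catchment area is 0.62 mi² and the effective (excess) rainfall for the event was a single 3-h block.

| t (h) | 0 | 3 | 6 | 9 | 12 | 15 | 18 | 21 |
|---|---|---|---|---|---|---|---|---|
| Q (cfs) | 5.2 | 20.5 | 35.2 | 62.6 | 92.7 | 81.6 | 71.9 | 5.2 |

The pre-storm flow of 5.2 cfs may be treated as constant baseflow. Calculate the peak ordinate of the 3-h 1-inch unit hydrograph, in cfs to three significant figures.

U_p ≈ 35.0 cfs

Direct runoff: 0.0, 15.3, 30.0, 57.4, 87.5, 76.4, 66.7, 0.0 cfs; ΣQ_DR = 333.3 cfs, peak = 87.5 cfs.
Runoff depth d = ΣQ_DR·Δt / A = 333.3 × 10800 / (0.62 mi²) = 2.499 in.
The 1-inch UH is the DRH scaled by (1 in)/d, so U_p = 87.5 × 1/2.499 = 35.0 cfs.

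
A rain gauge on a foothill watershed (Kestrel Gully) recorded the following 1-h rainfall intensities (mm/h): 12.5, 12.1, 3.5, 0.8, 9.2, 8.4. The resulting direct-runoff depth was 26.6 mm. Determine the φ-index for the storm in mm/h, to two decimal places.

Only the 4 blocks with intensity above φ contribute runoff: 12.5, 12.1, 9.2, 8.4 mm/h.
Σ(I−φ)·Δt = d  ⇒  (12.5+12.1+9.2+8.4 − 4φ)·1 = 26.6
φ = (42.20 − 26.6/1) / 4 = 3.90 mm/h.

φ ≈ 3.90 mm/h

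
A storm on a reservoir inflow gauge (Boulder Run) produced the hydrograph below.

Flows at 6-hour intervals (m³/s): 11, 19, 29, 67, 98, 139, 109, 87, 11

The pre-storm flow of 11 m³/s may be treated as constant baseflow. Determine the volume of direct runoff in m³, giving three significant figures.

Direct-runoff ordinates (Q − Q_b): 0.0, 8.0, 18.0, 56.0, 87.0, 128.0, 98.0, 76.0, 0.0 m³/s.
ΣQ_DR = 471.0 m³/s.
With Δt = 6 h = 21600 s, V = ΣQ_DR · Δt = 471.0 × 21600 = 1.02 × 10^7 m³.

V ≈ 1.02 × 10^7 m³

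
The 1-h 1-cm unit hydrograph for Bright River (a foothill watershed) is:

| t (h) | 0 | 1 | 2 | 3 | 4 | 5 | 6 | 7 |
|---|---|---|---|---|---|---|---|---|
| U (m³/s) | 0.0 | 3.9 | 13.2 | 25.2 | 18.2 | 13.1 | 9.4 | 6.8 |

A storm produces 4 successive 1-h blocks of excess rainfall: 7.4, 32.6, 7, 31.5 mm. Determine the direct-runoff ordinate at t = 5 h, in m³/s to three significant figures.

Q ≈ 128 m³/s

By discrete convolution, Q_j = Σ (P_i / 10 mm) · U_{j−i}.
At t = 5 h (j=5): Q = (7.4/10)·13.1 + (32.6/10)·18.2 + (7/10)·25.2 + (31.5/10)·13.2 = 128 m³/s.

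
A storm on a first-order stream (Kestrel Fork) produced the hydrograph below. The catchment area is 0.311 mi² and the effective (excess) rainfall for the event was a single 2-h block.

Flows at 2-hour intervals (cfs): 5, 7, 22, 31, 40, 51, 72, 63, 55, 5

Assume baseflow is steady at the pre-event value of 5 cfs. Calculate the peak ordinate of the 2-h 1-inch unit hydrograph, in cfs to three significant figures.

U_p ≈ 22.3 cfs

Direct runoff: 0.0, 2.0, 17.0, 26.0, 35.0, 46.0, 67.0, 58.0, 50.0, 0.0 cfs; ΣQ_DR = 301.0 cfs, peak = 67.0 cfs.
Runoff depth d = ΣQ_DR·Δt / A = 301.0 × 7200 / (0.311 mi²) = 3.000 in.
The 1-inch UH is the DRH scaled by (1 in)/d, so U_p = 67.0 × 1/3.000 = 22.3 cfs.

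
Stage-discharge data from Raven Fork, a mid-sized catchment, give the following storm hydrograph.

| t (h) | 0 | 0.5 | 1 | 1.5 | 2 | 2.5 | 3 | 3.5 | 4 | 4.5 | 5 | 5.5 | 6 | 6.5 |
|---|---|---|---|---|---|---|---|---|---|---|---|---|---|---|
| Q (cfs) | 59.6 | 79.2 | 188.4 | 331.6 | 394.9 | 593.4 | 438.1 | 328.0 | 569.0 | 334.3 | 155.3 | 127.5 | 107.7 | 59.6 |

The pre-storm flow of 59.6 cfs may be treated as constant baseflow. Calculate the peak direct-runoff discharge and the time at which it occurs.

Q_p = 533.8 cfs at t = 2.5 h

Subtracting baseflow gives direct-runoff ordinates: 0.0, 19.6, 128.8, 272.0, 335.3, 533.8, 378.5, 268.4, 509.4, 274.7, 95.7, 67.9, 48.1, 0.0 cfs.
The maximum is 533.8 cfs, occurring at the reading for t = 2.5 h.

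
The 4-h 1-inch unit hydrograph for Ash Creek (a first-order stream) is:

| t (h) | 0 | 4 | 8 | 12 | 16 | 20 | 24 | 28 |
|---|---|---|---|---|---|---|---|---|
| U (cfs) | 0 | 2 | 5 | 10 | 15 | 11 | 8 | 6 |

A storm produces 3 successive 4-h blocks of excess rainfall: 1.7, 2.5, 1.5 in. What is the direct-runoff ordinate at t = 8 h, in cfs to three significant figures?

By discrete convolution, Q_j = Σ (P_i / 1 in) · U_{j−i}.
At t = 8 h (j=2): Q = (1.7/1)·5 + (2.5/1)·2 + (1.5/1)·0 = 13.5 cfs.

Q ≈ 13.5 cfs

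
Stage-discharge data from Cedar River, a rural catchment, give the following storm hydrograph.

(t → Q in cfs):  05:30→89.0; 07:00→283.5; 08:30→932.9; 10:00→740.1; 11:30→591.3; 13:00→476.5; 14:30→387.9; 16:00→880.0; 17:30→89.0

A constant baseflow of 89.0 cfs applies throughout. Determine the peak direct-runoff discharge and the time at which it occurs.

Subtracting baseflow gives direct-runoff ordinates: 0.0, 194.5, 843.9, 651.1, 502.3, 387.5, 298.9, 791.0, 0.0 cfs.
The maximum is 843.9 cfs, occurring at the reading for t = 08:30.

Q_p = 843.9 cfs at t = 08:30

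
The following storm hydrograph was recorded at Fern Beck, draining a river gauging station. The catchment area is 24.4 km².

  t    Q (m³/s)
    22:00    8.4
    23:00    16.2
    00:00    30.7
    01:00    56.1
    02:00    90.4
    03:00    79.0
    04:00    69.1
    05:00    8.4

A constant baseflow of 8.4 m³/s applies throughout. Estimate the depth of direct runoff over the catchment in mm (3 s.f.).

Direct runoff: 0.0, 7.8, 22.3, 47.7, 82.0, 70.6, 60.7, 0.0 m³/s; ΣQ_DR = 291.1 m³/s.
V = ΣQ_DR · Δt = 291.1 × 3600 s = 1.048 × 10^6 m³.
Over A = 24.4 km², depth = V / A = 42.9 mm.

d ≈ 42.9 mm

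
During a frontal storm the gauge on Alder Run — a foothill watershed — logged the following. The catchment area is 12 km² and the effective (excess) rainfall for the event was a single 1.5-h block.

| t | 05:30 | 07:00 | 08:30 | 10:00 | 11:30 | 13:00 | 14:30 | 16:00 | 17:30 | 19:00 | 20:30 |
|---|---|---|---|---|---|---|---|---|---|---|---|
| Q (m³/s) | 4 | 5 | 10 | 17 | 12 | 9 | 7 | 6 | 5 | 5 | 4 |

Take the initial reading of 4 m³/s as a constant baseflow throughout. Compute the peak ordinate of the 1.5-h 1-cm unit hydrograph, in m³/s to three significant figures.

U_p ≈ 7.22 m³/s

Direct runoff: 0.0, 1.0, 6.0, 13.0, 8.0, 5.0, 3.0, 2.0, 1.0, 1.0, 0.0 m³/s; ΣQ_DR = 40.00 m³/s, peak = 13.0 m³/s.
Runoff depth d = ΣQ_DR·Δt / A = 40.00 × 5400 / (12 km²) = 18.00 mm.
The 1-cm UH is the DRH scaled by (10 mm)/d, so U_p = 13.0 × 10/18.00 = 7.22 m³/s.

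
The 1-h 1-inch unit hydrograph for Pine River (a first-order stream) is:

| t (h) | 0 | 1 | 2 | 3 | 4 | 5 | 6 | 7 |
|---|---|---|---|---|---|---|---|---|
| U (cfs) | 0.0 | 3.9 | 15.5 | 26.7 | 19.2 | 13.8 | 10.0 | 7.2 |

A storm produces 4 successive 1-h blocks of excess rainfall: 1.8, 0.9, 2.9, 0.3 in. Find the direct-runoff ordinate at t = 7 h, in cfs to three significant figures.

Q ≈ 67.7 cfs

By discrete convolution, Q_j = Σ (P_i / 1 in) · U_{j−i}.
At t = 7 h (j=7): Q = (1.8/1)·7.2 + (0.9/1)·10.0 + (2.9/1)·13.8 + (0.3/1)·19.2 = 67.7 cfs.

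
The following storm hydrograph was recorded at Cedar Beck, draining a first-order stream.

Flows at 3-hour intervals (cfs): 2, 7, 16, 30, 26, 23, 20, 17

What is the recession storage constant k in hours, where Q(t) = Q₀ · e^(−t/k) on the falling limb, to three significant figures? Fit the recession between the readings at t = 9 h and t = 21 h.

On the falling limb, Q drops from 30 to 17 cfs between t = 9 h and t = 21 h (Δt = 12 h).
k = −Δt / ln(Q₂/Q₁) = −12 / ln(17/30) = 21.1 h.

k ≈ 21.1 h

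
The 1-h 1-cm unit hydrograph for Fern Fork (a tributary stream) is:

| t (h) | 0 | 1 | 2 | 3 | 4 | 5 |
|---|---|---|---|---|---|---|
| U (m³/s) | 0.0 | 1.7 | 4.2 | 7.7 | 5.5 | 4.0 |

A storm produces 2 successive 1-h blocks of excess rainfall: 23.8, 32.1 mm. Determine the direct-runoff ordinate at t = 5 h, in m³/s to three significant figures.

Q ≈ 27.2 m³/s

By discrete convolution, Q_j = Σ (P_i / 10 mm) · U_{j−i}.
At t = 5 h (j=5): Q = (23.8/10)·4.0 + (32.1/10)·5.5 = 27.2 m³/s.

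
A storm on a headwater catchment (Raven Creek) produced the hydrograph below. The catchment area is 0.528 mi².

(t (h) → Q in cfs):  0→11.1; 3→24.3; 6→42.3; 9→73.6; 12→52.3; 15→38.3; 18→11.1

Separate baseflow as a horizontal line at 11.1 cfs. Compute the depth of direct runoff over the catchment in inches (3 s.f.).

d ≈ 1.54 in

Direct runoff: 0.0, 13.2, 31.2, 62.5, 41.2, 27.2, 0.0 cfs; ΣQ_DR = 175.3 cfs.
V = ΣQ_DR · Δt = 175.3 × 10800 s = 1.893 × 10^6 ft³.
Over A = 0.528 mi², depth = V / A = 1.54 in.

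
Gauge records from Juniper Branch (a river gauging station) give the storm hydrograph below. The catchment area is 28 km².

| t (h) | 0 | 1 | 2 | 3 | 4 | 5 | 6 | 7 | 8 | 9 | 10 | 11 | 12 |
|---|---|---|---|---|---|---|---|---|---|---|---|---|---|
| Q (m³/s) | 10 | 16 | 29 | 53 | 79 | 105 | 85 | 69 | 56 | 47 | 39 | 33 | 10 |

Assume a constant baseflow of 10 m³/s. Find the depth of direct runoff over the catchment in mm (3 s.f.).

Direct runoff: 0.0, 6.0, 19.0, 43.0, 69.0, 95.0, 75.0, 59.0, 46.0, 37.0, 29.0, 23.0, 0.0 m³/s; ΣQ_DR = 501.0 m³/s.
V = ΣQ_DR · Δt = 501.0 × 3600 s = 1.804 × 10^6 m³.
Over A = 28 km², depth = V / A = 64.4 mm.

d ≈ 64.4 mm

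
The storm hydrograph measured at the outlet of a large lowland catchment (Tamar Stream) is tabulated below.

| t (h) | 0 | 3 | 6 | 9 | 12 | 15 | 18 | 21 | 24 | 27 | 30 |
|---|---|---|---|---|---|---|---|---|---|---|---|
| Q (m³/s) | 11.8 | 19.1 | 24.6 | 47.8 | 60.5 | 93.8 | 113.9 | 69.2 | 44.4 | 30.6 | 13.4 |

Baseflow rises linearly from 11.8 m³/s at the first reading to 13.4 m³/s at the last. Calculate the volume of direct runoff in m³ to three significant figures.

Direct-runoff ordinates (Q − Q_b): 0.00, 7.14, 12.48, 35.52, 48.06, 81.20, 101.14, 56.28, 31.32, 17.36, 0.00 m³/s.
ΣQ_DR = 390.5 m³/s.
With Δt = 3 h = 10800 s, V = ΣQ_DR · Δt = 390.5 × 10800 = 4.22 × 10^6 m³.

V ≈ 4.22 × 10^6 m³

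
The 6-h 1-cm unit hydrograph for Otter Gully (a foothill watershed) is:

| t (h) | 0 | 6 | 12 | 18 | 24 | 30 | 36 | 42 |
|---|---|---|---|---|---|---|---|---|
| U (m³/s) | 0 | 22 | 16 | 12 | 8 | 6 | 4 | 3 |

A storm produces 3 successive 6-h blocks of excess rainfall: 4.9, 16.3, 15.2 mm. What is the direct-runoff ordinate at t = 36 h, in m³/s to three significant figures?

Q ≈ 23.9 m³/s

By discrete convolution, Q_j = Σ (P_i / 10 mm) · U_{j−i}.
At t = 36 h (j=6): Q = (4.9/10)·4 + (16.3/10)·6 + (15.2/10)·8 = 23.9 m³/s.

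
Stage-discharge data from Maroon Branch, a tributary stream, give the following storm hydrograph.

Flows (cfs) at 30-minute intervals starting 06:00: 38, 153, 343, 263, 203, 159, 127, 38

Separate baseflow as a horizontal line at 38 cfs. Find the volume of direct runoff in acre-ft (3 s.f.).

Direct-runoff ordinates (Q − Q_b): 0.0, 115.0, 305.0, 225.0, 165.0, 121.0, 89.0, 0.0 cfs.
ΣQ_DR = 1020 cfs.
With Δt = 0.5 h = 1800 s, V = ΣQ_DR · Δt = 1020 × 1800 = 1.84 × 10^6 ft³ = 42.1 acre-ft.

V ≈ 42.1 acre-ft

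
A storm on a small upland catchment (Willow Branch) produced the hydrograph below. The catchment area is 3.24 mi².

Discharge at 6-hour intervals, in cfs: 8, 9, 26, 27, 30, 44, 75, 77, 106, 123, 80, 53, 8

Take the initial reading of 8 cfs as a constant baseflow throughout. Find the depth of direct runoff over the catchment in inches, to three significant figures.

d ≈ 1.61 in

Direct runoff: 0.0, 1.0, 18.0, 19.0, 22.0, 36.0, 67.0, 69.0, 98.0, 115.0, 72.0, 45.0, 0.0 cfs; ΣQ_DR = 562.0 cfs.
V = ΣQ_DR · Δt = 562.0 × 21600 s = 1.214 × 10^7 ft³.
Over A = 3.24 mi², depth = V / A = 1.61 in.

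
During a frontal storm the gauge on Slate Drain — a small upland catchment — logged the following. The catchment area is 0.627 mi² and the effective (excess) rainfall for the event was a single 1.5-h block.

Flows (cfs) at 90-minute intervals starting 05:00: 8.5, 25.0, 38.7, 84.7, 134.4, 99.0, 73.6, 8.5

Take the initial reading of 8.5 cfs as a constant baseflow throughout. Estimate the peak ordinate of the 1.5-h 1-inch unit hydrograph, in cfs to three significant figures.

Direct runoff: 0.0, 16.5, 30.2, 76.2, 125.9, 90.5, 65.1, 0.0 cfs; ΣQ_DR = 404.4 cfs, peak = 125.9 cfs.
Runoff depth d = ΣQ_DR·Δt / A = 404.4 × 5400 / (0.627 mi²) = 1.499 in.
The 1-inch UH is the DRH scaled by (1 in)/d, so U_p = 125.9 × 1/1.499 = 84.0 cfs.

U_p ≈ 84.0 cfs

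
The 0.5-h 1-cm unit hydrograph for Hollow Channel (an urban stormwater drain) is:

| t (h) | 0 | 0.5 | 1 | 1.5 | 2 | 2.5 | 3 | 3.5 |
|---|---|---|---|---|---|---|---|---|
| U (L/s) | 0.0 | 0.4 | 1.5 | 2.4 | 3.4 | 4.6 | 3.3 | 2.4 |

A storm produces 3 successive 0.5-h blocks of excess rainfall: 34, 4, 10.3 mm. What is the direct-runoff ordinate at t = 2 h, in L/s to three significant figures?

By discrete convolution, Q_j = Σ (P_i / 10 mm) · U_{j−i}.
At t = 2 h (j=4): Q = (34/10)·3.4 + (4/10)·2.4 + (10.3/10)·1.5 = 14.1 L/s.

Q ≈ 14.1 L/s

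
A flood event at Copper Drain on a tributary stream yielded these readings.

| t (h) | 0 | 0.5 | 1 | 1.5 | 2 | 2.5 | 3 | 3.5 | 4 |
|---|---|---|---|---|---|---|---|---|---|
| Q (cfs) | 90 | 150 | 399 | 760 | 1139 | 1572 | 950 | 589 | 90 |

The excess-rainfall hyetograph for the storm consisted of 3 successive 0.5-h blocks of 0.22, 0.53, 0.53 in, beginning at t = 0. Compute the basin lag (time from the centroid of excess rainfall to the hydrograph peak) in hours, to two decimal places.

t_L ≈ 1.63 h

Centroid of excess rainfall: t_c = Σ P_i·t̄_i / ΣP_i = 0.8711 h (block centres at 0.25, 0.75, 1.25 h).
Hydrograph peak occurs at t = 2.5 h, so basin lag t_L = 2.5 − 0.8711 = 1.63 h.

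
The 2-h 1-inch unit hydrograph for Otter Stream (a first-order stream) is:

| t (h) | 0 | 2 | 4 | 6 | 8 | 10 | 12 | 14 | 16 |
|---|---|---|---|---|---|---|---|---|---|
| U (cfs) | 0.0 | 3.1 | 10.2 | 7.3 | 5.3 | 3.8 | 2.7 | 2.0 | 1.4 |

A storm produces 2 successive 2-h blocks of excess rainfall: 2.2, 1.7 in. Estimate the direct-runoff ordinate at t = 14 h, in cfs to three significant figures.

By discrete convolution, Q_j = Σ (P_i / 1 in) · U_{j−i}.
At t = 14 h (j=7): Q = (2.2/1)·2.0 + (1.7/1)·2.7 = 8.99 cfs.

Q ≈ 8.99 cfs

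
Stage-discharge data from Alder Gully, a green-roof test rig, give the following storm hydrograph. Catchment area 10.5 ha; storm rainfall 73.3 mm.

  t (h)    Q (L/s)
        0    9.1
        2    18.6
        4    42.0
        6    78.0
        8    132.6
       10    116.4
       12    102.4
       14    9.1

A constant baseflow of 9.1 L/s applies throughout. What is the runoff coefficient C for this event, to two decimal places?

ΣQ_DR = 435.4 L/s; V = ΣQ_DR·Δt = 3.135 × 10^6 L.
Runoff depth d = V / A = 29.86 mm.
C = d / P = 29.86 / 73.3 = 0.41.

C ≈ 0.41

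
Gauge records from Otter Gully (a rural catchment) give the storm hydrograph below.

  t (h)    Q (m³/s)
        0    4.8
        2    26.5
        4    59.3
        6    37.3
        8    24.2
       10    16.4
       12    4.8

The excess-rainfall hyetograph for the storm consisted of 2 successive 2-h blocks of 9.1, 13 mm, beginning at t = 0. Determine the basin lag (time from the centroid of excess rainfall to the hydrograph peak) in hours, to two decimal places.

t_L ≈ 1.82 h

Centroid of excess rainfall: t_c = Σ P_i·t̄_i / ΣP_i = 2.1765 h (block centres at 1, 3 h).
Hydrograph peak occurs at t = 4 h, so basin lag t_L = 4 − 2.1765 = 1.82 h.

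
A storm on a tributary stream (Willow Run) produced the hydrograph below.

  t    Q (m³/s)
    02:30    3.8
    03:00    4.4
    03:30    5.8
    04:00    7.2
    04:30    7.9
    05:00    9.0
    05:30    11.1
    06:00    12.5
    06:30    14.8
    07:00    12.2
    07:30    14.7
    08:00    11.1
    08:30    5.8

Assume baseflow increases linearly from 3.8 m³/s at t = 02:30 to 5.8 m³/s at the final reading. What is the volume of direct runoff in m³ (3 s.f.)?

V ≈ 1.04 × 10^5 m³

Direct-runoff ordinates (Q − Q_b): 0.00, 0.43, 1.67, 2.90, 3.43, 4.37, 6.30, 7.53, 9.67, 6.90, 9.23, 5.47, 0.00 m³/s.
ΣQ_DR = 57.90 m³/s.
With Δt = 0.5 h = 1800 s, V = ΣQ_DR · Δt = 57.90 × 1800 = 1.04 × 10^5 m³.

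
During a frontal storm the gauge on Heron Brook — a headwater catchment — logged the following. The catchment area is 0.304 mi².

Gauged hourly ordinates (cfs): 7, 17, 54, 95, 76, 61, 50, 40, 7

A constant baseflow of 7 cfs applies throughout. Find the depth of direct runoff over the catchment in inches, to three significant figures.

d ≈ 1.75 in

Direct runoff: 0.0, 10.0, 47.0, 88.0, 69.0, 54.0, 43.0, 33.0, 0.0 cfs; ΣQ_DR = 344.0 cfs.
V = ΣQ_DR · Δt = 344.0 × 3600 s = 1.238 × 10^6 ft³.
Over A = 0.304 mi², depth = V / A = 1.75 in.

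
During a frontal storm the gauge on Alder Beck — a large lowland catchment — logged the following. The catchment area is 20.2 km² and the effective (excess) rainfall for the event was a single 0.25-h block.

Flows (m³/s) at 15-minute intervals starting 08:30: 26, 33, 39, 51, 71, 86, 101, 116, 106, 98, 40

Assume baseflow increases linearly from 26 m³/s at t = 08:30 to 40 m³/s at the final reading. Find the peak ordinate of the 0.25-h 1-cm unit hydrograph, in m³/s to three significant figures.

Direct runoff: 0.00, 5.60, 10.20, 20.80, 39.40, 53.00, 66.60, 80.20, 68.80, 59.40, 0.00 m³/s; ΣQ_DR = 404.0 m³/s, peak = 80.20 m³/s.
Runoff depth d = ΣQ_DR·Δt / A = 404.0 × 900 / (20.2 km²) = 18.00 mm.
The 1-cm UH is the DRH scaled by (10 mm)/d, so U_p = 80.20 × 10/18.00 = 44.6 m³/s.

U_p ≈ 44.6 m³/s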